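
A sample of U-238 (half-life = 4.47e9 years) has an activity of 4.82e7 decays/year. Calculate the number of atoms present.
N = A/λ = 3.108e17 atoms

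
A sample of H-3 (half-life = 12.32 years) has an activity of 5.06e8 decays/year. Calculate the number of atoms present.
N = A/λ = 8.994e9 atoms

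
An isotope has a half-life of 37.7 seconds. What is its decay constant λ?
λ = ln(2)/t½ = 0.01839 second⁻¹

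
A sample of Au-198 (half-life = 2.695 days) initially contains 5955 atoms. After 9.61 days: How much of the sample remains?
N = N₀(1/2)^(t/t½) = 502.9 atoms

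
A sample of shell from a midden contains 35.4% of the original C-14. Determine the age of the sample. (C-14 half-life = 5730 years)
Age = t½ × log₂(1/ratio) = 8585 years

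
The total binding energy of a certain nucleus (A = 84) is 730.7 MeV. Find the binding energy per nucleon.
B.E./A = 730.7/84 = 8.699 MeV/nucleon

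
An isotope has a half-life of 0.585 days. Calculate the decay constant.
λ = ln(2)/t½ = 1.185 day⁻¹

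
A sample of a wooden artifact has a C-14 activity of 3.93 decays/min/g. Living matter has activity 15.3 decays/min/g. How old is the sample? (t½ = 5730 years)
Age = t½ × log₂(A₀/A) = 11240 years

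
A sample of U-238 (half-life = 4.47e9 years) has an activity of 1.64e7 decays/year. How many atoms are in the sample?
N = A/λ = 1.058e17 atoms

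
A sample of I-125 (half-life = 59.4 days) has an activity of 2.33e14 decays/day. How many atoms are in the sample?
N = A/λ = 1.997e16 atoms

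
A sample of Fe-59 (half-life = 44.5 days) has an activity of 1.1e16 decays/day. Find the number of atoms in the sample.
N = A/λ = 7.062e17 atoms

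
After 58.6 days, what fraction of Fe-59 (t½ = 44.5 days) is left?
N/N₀ = (1/2)^(t/t½) = 0.4014 = 40.1%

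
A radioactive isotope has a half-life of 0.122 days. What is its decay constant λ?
λ = ln(2)/t½ = 5.682 day⁻¹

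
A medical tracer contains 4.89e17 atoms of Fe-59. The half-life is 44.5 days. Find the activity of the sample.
A = λN = 7.617e15 decays/day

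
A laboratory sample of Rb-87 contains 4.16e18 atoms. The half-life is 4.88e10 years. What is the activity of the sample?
A = λN = 5.909e7 decays/year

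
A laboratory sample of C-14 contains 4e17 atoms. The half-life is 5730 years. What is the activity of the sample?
A = λN = 4.839e13 decays/year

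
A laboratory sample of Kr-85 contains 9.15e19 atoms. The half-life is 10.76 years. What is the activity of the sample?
A = λN = 5.894e18 decays/year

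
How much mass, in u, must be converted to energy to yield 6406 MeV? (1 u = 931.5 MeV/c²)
m = E/c² = 6.877 u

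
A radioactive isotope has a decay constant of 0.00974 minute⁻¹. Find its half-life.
t½ = ln(2)/λ = 71.17 minutes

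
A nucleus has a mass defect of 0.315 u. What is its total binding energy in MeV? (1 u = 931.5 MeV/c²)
B.E. = Δm × 931.5 = 293.4 MeV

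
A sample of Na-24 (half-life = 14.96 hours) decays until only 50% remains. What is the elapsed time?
t = t½ × log₂(N₀/N) = 14.96 hours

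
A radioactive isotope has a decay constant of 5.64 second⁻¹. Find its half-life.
t½ = ln(2)/λ = 0.1229 seconds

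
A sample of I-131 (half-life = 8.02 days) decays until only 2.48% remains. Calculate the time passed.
t = t½ × log₂(N₀/N) = 42.77 days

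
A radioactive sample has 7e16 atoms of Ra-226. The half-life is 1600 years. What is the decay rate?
A = λN = 3.033e13 decays/year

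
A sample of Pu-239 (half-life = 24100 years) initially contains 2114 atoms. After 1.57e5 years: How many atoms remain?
N = N₀(1/2)^(t/t½) = 23.12 atoms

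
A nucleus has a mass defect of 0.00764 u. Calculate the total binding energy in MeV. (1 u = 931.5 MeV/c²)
B.E. = Δm × 931.5 = 7.117 MeV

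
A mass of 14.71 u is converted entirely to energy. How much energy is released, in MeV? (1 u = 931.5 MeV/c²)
E = mc² = 13700 MeV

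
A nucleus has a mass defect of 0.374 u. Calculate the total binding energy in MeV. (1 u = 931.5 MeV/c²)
B.E. = Δm × 931.5 = 348.4 MeV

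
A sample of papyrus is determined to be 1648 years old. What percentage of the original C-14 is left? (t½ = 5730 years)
N/N₀ = (1/2)^(t/t½) = 0.8193 = 81.9%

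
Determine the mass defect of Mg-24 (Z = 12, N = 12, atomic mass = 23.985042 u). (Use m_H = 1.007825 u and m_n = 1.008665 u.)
Δm = Z·m_H + N·m_n − M = 0.2128 u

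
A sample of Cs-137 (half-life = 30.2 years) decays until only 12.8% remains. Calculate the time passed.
t = t½ × log₂(N₀/N) = 89.57 years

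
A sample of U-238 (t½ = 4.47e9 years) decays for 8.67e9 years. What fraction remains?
N/N₀ = (1/2)^(t/t½) = 0.2607 = 26.1%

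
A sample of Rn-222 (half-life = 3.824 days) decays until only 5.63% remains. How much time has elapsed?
t = t½ × log₂(N₀/N) = 15.87 days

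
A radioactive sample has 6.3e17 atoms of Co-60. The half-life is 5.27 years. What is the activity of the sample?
A = λN = 8.286e16 decays/year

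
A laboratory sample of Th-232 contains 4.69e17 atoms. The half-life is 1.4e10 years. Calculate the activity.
A = λN = 2.322e7 decays/year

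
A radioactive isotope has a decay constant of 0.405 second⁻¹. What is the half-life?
t½ = ln(2)/λ = 1.711 seconds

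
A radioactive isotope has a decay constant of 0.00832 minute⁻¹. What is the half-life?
t½ = ln(2)/λ = 83.31 minutes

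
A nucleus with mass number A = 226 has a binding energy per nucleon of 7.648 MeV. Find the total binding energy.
B.E. = 7.648 × 226 = 1728 MeV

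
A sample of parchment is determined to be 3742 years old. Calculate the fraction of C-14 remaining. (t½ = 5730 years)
N/N₀ = (1/2)^(t/t½) = 0.6359 = 63.6%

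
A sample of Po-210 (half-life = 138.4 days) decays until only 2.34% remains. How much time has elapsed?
t = t½ × log₂(N₀/N) = 749.8 days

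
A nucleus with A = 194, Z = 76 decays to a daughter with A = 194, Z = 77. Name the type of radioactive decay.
ΔA = 0, ΔZ = +1 ⇒ beta-minus decay (β⁻)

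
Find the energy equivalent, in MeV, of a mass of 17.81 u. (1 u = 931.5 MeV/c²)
E = mc² = 16590 MeV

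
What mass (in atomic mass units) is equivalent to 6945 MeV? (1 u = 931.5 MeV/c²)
m = E/c² = 7.456 u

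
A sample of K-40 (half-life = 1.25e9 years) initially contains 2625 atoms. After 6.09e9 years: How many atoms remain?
N = N₀(1/2)^(t/t½) = 89.64 atoms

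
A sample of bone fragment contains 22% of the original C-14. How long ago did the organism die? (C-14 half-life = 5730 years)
Age = t½ × log₂(1/ratio) = 12520 years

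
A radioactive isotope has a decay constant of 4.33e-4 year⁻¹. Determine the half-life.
t½ = ln(2)/λ = 1601 years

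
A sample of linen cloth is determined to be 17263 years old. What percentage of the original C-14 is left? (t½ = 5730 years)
N/N₀ = (1/2)^(t/t½) = 0.1239 = 12.4%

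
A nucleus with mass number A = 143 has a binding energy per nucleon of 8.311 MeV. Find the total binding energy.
B.E. = 8.311 × 143 = 1188 MeV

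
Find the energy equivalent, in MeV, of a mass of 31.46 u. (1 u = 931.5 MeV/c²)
E = mc² = 29300 MeV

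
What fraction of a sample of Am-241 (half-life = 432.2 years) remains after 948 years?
N/N₀ = (1/2)^(t/t½) = 0.2186 = 21.9%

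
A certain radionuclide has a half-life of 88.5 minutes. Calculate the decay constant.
λ = ln(2)/t½ = 0.007832 minute⁻¹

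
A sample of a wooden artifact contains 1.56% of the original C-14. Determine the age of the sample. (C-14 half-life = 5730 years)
Age = t½ × log₂(1/ratio) = 34390 years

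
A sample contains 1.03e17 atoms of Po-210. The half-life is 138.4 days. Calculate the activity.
A = λN = 5.159e14 decays/day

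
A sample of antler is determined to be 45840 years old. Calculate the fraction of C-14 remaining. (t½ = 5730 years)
N/N₀ = (1/2)^(t/t½) = 0.003906 = 0.391%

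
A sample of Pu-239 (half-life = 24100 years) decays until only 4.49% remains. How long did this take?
t = t½ × log₂(N₀/N) = 1.079e5 years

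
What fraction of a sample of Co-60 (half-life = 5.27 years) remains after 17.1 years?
N/N₀ = (1/2)^(t/t½) = 0.1055 = 10.5%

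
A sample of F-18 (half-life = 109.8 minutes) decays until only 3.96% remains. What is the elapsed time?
t = t½ × log₂(N₀/N) = 511.5 minutes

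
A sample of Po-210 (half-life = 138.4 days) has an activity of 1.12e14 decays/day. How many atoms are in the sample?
N = A/λ = 2.236e16 atoms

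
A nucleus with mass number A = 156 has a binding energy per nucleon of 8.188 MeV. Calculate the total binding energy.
B.E. = 8.188 × 156 = 1277 MeV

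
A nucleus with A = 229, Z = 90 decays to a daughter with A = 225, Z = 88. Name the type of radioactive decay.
ΔA = -4, ΔZ = -2 ⇒ alpha decay (α)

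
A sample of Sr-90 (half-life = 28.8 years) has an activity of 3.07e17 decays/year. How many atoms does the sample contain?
N = A/λ = 1.276e19 atoms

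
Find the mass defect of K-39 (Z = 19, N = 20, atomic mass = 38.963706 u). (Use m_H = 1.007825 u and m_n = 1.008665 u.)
Δm = Z·m_H + N·m_n − M = 0.3583 u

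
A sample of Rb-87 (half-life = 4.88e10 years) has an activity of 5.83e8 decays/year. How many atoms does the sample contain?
N = A/λ = 4.105e19 atoms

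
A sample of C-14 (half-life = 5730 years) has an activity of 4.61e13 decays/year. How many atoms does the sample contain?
N = A/λ = 3.811e17 atoms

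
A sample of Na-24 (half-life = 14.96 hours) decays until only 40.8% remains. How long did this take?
t = t½ × log₂(N₀/N) = 19.35 hours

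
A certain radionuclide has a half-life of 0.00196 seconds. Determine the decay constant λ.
λ = ln(2)/t½ = 353.6 second⁻¹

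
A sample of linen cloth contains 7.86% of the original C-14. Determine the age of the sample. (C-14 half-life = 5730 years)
Age = t½ × log₂(1/ratio) = 21030 years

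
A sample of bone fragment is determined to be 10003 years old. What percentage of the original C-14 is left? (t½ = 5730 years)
N/N₀ = (1/2)^(t/t½) = 0.2982 = 29.8%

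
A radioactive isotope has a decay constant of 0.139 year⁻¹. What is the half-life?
t½ = ln(2)/λ = 4.987 years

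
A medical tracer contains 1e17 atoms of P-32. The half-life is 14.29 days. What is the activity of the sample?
A = λN = 4.851e15 decays/day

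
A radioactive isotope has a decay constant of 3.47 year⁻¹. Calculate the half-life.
t½ = ln(2)/λ = 0.1998 years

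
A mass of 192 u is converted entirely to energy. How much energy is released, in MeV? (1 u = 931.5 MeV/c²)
E = mc² = 1.788e5 MeV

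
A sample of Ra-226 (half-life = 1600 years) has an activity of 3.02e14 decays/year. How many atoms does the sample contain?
N = A/λ = 6.971e17 atoms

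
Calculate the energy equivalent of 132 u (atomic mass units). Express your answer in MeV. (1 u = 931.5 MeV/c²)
E = mc² = 1.23e5 MeV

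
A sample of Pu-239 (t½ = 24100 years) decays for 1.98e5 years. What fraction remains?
N/N₀ = (1/2)^(t/t½) = 0.003364 = 0.336%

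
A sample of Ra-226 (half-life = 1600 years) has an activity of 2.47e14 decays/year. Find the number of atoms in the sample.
N = A/λ = 5.702e17 atoms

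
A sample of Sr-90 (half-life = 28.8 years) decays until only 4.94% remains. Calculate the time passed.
t = t½ × log₂(N₀/N) = 125 years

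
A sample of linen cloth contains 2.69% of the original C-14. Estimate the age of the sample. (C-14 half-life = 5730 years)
Age = t½ × log₂(1/ratio) = 29890 years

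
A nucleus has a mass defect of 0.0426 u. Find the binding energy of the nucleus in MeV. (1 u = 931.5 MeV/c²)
B.E. = Δm × 931.5 = 39.68 MeV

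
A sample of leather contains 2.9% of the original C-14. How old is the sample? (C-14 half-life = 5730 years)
Age = t½ × log₂(1/ratio) = 29270 years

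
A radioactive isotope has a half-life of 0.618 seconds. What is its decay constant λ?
λ = ln(2)/t½ = 1.122 second⁻¹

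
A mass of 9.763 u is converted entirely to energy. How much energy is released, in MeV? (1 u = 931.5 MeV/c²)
E = mc² = 9094 MeV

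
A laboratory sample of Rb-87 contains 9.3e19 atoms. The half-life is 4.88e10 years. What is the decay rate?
A = λN = 1.321e9 decays/year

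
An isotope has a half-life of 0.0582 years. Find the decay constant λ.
λ = ln(2)/t½ = 11.91 year⁻¹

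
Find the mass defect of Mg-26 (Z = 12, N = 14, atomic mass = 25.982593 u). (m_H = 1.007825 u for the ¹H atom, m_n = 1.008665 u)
Δm = Z·m_H + N·m_n − M = 0.2326 u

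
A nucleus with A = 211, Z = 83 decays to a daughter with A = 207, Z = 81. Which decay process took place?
ΔA = -4, ΔZ = -2 ⇒ alpha decay (α)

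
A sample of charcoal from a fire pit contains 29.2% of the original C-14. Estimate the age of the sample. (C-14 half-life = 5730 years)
Age = t½ × log₂(1/ratio) = 10180 years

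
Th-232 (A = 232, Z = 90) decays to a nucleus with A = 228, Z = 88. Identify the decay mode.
ΔA = -4, ΔZ = -2 ⇒ alpha decay (α)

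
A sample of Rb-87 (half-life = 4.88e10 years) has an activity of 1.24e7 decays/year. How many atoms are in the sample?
N = A/λ = 8.73e17 atoms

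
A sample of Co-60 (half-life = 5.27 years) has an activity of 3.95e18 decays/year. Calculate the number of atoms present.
N = A/λ = 3.003e19 atoms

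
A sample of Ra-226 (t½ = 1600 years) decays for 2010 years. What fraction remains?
N/N₀ = (1/2)^(t/t½) = 0.4186 = 41.9%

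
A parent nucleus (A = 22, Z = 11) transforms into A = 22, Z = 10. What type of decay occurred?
ΔA = 0, ΔZ = -1 ⇒ beta-plus decay (β⁺) or electron capture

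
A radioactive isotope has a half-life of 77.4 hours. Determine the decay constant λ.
λ = ln(2)/t½ = 0.008955 hour⁻¹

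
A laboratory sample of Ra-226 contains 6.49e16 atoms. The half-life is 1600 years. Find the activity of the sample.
A = λN = 2.812e13 decays/year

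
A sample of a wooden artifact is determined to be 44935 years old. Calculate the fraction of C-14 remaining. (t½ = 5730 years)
N/N₀ = (1/2)^(t/t½) = 0.004358 = 0.436%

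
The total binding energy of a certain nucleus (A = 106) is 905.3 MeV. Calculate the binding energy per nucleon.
B.E./A = 905.3/106 = 8.541 MeV/nucleon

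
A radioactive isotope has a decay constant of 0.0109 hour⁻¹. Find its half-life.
t½ = ln(2)/λ = 63.59 hours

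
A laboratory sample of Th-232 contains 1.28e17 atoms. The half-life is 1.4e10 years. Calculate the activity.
A = λN = 6.337e6 decays/year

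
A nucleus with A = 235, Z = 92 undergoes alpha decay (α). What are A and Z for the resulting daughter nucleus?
Daughter: A = 231, Z = 90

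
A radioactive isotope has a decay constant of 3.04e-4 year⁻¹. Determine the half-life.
t½ = ln(2)/λ = 2280 years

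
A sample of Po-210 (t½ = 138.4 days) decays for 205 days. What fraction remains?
N/N₀ = (1/2)^(t/t½) = 0.3582 = 35.8%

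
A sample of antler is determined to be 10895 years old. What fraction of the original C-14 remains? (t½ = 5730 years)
N/N₀ = (1/2)^(t/t½) = 0.2677 = 26.8%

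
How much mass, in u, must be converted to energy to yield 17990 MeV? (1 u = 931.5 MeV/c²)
m = E/c² = 19.31 u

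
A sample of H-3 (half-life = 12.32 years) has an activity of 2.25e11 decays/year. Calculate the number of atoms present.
N = A/λ = 3.999e12 atoms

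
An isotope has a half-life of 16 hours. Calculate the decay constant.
λ = ln(2)/t½ = 0.04332 hour⁻¹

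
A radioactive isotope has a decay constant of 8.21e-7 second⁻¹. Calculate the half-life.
t½ = ln(2)/λ = 8.443e5 seconds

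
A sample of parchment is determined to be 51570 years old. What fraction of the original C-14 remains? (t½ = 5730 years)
N/N₀ = (1/2)^(t/t½) = 0.001953 = 0.195%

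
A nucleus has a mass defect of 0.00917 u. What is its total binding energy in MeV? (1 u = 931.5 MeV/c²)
B.E. = Δm × 931.5 = 8.542 MeV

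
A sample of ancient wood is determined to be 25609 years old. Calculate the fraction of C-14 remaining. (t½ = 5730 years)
N/N₀ = (1/2)^(t/t½) = 0.04515 = 4.51%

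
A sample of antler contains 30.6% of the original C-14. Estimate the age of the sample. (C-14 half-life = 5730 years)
Age = t½ × log₂(1/ratio) = 9789 years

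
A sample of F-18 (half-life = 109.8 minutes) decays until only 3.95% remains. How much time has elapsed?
t = t½ × log₂(N₀/N) = 511.9 minutes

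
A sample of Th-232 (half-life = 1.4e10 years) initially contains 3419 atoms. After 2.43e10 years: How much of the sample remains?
N = N₀(1/2)^(t/t½) = 1027 atoms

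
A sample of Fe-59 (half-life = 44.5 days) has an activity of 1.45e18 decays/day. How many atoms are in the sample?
N = A/λ = 9.309e19 atoms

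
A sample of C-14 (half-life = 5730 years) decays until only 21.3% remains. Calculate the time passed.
t = t½ × log₂(N₀/N) = 12780 years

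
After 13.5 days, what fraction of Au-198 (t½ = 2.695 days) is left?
N/N₀ = (1/2)^(t/t½) = 0.03105 = 3.1%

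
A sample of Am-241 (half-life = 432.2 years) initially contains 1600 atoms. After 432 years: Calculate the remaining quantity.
N = N₀(1/2)^(t/t½) = 800.3 atoms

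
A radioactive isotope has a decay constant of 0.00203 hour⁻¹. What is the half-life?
t½ = ln(2)/λ = 341.5 hours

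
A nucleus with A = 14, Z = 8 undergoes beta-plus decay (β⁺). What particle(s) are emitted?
β⁺: positron (e⁺) + neutrino (νₑ)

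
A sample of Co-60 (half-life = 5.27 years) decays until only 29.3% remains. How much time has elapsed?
t = t½ × log₂(N₀/N) = 9.333 years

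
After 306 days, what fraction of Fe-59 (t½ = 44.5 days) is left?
N/N₀ = (1/2)^(t/t½) = 0.008511 = 0.851%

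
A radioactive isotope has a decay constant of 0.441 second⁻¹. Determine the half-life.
t½ = ln(2)/λ = 1.572 seconds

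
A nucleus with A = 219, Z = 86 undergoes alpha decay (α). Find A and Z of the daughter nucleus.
Daughter: A = 215, Z = 84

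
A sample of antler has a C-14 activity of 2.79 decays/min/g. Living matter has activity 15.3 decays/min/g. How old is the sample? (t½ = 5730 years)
Age = t½ × log₂(A₀/A) = 14070 years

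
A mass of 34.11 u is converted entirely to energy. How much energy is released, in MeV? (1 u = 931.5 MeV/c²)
E = mc² = 31770 MeV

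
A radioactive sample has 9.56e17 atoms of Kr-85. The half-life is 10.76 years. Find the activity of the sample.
A = λN = 6.158e16 decays/year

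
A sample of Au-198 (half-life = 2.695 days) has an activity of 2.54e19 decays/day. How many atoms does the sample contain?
N = A/λ = 9.876e19 atoms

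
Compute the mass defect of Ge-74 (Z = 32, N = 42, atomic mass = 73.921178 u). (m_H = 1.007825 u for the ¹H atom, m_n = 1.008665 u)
Δm = Z·m_H + N·m_n − M = 0.6932 u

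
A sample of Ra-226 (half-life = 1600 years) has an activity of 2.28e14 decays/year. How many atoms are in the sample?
N = A/λ = 5.263e17 atoms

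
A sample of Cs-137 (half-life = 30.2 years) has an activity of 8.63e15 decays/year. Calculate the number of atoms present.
N = A/λ = 3.76e17 atoms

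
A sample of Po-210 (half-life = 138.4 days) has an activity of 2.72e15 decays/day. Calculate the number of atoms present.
N = A/λ = 5.431e17 atoms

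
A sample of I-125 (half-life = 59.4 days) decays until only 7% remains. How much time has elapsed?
t = t½ × log₂(N₀/N) = 227.9 days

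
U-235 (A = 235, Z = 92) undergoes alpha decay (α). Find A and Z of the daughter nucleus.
Daughter: A = 231, Z = 90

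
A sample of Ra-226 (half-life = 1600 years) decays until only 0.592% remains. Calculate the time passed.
t = t½ × log₂(N₀/N) = 11840 years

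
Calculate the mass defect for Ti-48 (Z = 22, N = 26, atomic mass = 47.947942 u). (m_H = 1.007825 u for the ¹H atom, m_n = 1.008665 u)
Δm = Z·m_H + N·m_n − M = 0.4495 u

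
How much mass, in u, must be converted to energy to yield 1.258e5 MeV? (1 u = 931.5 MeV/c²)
m = E/c² = 135.1 u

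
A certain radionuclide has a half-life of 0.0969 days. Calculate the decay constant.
λ = ln(2)/t½ = 7.153 day⁻¹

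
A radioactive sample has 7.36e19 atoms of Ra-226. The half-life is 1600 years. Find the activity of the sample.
A = λN = 3.188e16 decays/year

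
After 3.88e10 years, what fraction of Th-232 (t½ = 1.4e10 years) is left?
N/N₀ = (1/2)^(t/t½) = 0.1465 = 14.6%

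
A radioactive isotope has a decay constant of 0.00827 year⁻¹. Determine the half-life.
t½ = ln(2)/λ = 83.81 years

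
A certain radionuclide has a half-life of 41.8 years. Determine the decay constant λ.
λ = ln(2)/t½ = 0.01658 year⁻¹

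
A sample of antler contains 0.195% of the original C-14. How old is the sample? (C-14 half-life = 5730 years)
Age = t½ × log₂(1/ratio) = 51580 years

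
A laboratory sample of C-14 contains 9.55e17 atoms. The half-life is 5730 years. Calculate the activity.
A = λN = 1.155e14 decays/year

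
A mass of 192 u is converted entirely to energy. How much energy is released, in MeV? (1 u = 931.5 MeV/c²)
E = mc² = 1.788e5 MeV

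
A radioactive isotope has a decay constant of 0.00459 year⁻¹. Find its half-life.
t½ = ln(2)/λ = 151 years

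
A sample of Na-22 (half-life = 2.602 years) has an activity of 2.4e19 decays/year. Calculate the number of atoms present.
N = A/λ = 9.009e19 atoms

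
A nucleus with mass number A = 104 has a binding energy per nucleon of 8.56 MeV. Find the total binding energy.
B.E. = 8.56 × 104 = 890.2 MeV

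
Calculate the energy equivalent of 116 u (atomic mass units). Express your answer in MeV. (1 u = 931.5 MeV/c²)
E = mc² = 1.081e5 MeV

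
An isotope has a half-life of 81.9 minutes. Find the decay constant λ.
λ = ln(2)/t½ = 0.008463 minute⁻¹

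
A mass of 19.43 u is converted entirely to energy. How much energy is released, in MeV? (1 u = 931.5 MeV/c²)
E = mc² = 18100 MeV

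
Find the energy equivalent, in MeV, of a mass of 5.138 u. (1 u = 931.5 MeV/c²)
E = mc² = 4786 MeV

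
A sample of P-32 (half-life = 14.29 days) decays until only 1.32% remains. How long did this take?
t = t½ × log₂(N₀/N) = 89.22 days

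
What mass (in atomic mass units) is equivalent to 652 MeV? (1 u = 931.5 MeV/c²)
m = E/c² = 0.6999 u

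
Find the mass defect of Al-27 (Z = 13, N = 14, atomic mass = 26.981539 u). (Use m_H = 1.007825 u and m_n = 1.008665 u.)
Δm = Z·m_H + N·m_n − M = 0.2415 u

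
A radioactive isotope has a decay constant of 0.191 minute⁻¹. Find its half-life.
t½ = ln(2)/λ = 3.629 minutes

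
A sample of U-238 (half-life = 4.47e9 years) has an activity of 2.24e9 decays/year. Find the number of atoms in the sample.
N = A/λ = 1.445e19 atoms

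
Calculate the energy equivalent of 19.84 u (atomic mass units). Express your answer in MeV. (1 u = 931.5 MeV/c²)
E = mc² = 18480 MeV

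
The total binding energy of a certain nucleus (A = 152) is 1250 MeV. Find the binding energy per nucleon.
B.E./A = 1250/152 = 8.224 MeV/nucleon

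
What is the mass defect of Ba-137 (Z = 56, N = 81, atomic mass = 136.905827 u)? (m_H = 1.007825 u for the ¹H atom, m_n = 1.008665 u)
Δm = Z·m_H + N·m_n − M = 1.234 u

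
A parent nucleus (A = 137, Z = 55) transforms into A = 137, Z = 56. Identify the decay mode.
ΔA = 0, ΔZ = +1 ⇒ beta-minus decay (β⁻)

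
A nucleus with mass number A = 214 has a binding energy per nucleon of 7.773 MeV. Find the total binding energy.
B.E. = 7.773 × 214 = 1663 MeV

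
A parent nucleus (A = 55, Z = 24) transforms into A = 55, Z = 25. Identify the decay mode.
ΔA = 0, ΔZ = +1 ⇒ beta-minus decay (β⁻)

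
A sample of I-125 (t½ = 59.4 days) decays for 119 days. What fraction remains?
N/N₀ = (1/2)^(t/t½) = 0.2494 = 24.9%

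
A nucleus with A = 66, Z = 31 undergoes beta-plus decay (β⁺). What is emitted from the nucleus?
β⁺: positron (e⁺) + neutrino (νₑ)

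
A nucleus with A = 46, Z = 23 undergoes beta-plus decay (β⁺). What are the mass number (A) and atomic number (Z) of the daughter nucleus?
Daughter: A = 46, Z = 22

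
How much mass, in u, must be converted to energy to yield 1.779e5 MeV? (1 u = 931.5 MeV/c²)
m = E/c² = 191 u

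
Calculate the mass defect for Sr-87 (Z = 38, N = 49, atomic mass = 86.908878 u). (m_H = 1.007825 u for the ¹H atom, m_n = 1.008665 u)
Δm = Z·m_H + N·m_n − M = 0.8131 u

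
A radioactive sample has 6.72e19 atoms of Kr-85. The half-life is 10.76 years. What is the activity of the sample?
A = λN = 4.329e18 decays/year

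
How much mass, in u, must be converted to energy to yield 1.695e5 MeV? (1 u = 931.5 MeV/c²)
m = E/c² = 182 u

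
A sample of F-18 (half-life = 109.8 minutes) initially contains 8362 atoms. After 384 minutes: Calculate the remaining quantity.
N = N₀(1/2)^(t/t½) = 740.5 atoms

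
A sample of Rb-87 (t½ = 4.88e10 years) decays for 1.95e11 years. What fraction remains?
N/N₀ = (1/2)^(t/t½) = 0.06268 = 6.27%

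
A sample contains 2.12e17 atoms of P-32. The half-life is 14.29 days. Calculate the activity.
A = λN = 1.028e16 decays/day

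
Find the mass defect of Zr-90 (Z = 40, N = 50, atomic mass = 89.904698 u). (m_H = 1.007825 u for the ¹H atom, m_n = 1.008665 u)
Δm = Z·m_H + N·m_n − M = 0.8416 u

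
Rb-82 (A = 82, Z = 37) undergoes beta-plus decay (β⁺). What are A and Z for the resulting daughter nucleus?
Daughter: A = 82, Z = 36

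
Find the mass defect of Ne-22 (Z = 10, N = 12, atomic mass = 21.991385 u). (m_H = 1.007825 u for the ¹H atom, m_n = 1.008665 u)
Δm = Z·m_H + N·m_n − M = 0.1908 u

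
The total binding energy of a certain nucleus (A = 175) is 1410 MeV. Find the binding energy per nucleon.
B.E./A = 1410/175 = 8.057 MeV/nucleon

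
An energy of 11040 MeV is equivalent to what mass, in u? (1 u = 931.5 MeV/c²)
m = E/c² = 11.85 u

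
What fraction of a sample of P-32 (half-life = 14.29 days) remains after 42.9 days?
N/N₀ = (1/2)^(t/t½) = 0.1248 = 12.5%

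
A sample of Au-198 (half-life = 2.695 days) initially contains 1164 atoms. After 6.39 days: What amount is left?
N = N₀(1/2)^(t/t½) = 225 atoms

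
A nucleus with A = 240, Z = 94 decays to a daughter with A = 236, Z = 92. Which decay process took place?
ΔA = -4, ΔZ = -2 ⇒ alpha decay (α)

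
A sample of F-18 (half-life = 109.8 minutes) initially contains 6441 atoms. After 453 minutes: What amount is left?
N = N₀(1/2)^(t/t½) = 369 atoms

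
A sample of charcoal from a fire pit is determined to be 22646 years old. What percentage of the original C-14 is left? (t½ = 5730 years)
N/N₀ = (1/2)^(t/t½) = 0.06461 = 6.46%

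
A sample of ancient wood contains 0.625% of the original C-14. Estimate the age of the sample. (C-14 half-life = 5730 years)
Age = t½ × log₂(1/ratio) = 41950 years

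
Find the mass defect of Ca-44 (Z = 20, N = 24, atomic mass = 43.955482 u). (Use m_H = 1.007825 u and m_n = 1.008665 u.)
Δm = Z·m_H + N·m_n − M = 0.409 u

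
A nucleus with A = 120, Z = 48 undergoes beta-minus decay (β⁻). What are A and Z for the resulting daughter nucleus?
Daughter: A = 120, Z = 49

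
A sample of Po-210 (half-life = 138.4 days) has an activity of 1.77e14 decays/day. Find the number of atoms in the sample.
N = A/λ = 3.534e16 atoms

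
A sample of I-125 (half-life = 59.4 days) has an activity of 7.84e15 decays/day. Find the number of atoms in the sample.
N = A/λ = 6.719e17 atoms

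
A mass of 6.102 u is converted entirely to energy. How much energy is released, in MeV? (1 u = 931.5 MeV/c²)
E = mc² = 5684 MeV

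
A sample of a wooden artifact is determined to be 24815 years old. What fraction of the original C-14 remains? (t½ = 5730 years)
N/N₀ = (1/2)^(t/t½) = 0.0497 = 4.97%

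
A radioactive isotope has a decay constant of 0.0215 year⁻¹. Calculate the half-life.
t½ = ln(2)/λ = 32.24 years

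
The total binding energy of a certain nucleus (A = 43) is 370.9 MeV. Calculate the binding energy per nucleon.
B.E./A = 370.9/43 = 8.626 MeV/nucleon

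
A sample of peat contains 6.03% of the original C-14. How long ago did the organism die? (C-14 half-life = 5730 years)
Age = t½ × log₂(1/ratio) = 23220 years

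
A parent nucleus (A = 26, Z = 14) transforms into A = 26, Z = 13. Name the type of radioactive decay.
ΔA = 0, ΔZ = -1 ⇒ beta-plus decay (β⁺) or electron capture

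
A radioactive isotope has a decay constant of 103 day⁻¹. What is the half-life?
t½ = ln(2)/λ = 0.00673 days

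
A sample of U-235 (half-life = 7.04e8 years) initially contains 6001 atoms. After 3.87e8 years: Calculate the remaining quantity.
N = N₀(1/2)^(t/t½) = 4100 atoms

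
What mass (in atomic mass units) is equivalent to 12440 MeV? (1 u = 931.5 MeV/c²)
m = E/c² = 13.35 u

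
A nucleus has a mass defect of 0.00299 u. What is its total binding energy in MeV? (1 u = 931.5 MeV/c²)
B.E. = Δm × 931.5 = 2.785 MeV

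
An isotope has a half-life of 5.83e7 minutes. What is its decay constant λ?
λ = ln(2)/t½ = 1.189e-8 minute⁻¹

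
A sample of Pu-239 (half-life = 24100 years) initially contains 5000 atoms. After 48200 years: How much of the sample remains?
N = N₀(1/2)^(t/t½) = 1250 atoms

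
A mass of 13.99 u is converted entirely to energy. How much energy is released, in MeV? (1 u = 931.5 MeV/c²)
E = mc² = 13030 MeV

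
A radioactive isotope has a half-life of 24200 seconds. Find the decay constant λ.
λ = ln(2)/t½ = 2.864e-5 second⁻¹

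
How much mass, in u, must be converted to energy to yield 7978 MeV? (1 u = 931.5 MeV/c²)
m = E/c² = 8.565 u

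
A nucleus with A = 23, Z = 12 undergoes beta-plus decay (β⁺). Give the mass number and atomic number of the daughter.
Daughter: A = 23, Z = 11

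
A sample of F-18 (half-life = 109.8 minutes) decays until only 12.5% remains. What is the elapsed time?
t = t½ × log₂(N₀/N) = 329.4 minutes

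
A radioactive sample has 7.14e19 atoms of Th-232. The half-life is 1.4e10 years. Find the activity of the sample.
A = λN = 3.535e9 decays/year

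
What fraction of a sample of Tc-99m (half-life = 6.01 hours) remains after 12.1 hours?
N/N₀ = (1/2)^(t/t½) = 0.2477 = 24.8%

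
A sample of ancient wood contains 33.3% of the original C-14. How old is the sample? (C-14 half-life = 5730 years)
Age = t½ × log₂(1/ratio) = 9090 years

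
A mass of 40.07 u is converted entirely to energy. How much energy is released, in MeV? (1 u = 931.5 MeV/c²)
E = mc² = 37330 MeV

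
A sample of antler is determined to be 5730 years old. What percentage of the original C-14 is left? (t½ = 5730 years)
N/N₀ = (1/2)^(t/t½) = 0.5 = 50%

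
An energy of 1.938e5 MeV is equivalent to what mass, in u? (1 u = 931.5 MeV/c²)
m = E/c² = 208.1 u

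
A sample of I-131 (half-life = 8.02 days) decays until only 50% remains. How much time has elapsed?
t = t½ × log₂(N₀/N) = 8.02 days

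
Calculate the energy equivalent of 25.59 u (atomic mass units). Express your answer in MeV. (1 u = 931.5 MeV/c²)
E = mc² = 23840 MeV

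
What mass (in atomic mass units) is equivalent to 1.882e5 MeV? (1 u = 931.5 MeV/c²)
m = E/c² = 202 u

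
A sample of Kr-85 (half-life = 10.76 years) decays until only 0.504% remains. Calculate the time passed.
t = t½ × log₂(N₀/N) = 82.12 years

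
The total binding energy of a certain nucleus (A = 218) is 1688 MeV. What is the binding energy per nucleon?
B.E./A = 1688/218 = 7.743 MeV/nucleon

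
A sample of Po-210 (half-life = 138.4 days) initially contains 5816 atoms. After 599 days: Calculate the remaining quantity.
N = N₀(1/2)^(t/t½) = 289.6 atoms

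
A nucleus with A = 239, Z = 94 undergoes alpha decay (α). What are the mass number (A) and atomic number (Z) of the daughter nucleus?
Daughter: A = 235, Z = 92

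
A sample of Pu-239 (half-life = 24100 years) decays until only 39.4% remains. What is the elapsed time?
t = t½ × log₂(N₀/N) = 32380 years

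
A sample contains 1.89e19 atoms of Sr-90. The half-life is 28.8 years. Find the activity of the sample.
A = λN = 4.549e17 decays/year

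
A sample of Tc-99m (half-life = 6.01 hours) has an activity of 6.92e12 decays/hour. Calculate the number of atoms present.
N = A/λ = 6e13 atoms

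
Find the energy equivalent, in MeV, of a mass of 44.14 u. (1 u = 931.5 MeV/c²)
E = mc² = 41120 MeV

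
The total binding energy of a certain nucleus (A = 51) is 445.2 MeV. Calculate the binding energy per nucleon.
B.E./A = 445.2/51 = 8.729 MeV/nucleon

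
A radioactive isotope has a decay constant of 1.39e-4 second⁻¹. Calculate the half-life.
t½ = ln(2)/λ = 4987 seconds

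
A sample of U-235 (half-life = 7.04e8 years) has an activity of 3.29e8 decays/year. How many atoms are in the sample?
N = A/λ = 3.342e17 atoms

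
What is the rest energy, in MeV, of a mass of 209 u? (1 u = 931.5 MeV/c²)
E = mc² = 1.947e5 MeV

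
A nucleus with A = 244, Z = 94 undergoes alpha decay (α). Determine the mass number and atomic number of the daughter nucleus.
Daughter: A = 240, Z = 92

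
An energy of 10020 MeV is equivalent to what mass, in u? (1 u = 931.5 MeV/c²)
m = E/c² = 10.76 u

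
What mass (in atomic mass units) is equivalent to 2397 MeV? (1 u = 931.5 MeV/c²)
m = E/c² = 2.573 u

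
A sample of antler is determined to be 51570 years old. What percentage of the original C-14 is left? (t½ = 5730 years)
N/N₀ = (1/2)^(t/t½) = 0.001953 = 0.195%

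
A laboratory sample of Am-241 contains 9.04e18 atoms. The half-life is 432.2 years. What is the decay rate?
A = λN = 1.45e16 decays/year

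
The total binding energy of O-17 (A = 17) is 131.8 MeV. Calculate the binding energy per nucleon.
B.E./A = 131.8/17 = 7.753 MeV/nucleon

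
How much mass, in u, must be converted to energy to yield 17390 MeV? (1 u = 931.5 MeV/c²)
m = E/c² = 18.67 u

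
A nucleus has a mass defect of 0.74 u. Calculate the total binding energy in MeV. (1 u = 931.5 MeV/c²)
B.E. = Δm × 931.5 = 689.3 MeV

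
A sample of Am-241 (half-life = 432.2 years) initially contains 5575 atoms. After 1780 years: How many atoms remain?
N = N₀(1/2)^(t/t½) = 321 atoms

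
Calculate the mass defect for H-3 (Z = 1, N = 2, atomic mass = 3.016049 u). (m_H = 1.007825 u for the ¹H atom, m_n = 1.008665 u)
Δm = Z·m_H + N·m_n − M = 0.009106 u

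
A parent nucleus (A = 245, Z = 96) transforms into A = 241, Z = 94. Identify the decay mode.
ΔA = -4, ΔZ = -2 ⇒ alpha decay (α)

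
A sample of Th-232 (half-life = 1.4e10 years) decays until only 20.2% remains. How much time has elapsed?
t = t½ × log₂(N₀/N) = 3.231e10 years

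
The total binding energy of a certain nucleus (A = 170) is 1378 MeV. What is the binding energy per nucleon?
B.E./A = 1378/170 = 8.106 MeV/nucleon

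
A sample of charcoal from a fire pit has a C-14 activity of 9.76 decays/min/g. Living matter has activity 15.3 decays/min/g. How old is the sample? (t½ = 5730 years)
Age = t½ × log₂(A₀/A) = 3716 years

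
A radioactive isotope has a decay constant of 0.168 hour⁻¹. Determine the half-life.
t½ = ln(2)/λ = 4.126 hours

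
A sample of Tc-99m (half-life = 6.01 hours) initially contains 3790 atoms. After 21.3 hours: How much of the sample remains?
N = N₀(1/2)^(t/t½) = 324.9 atoms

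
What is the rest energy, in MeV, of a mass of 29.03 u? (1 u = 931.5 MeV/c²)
E = mc² = 27040 MeV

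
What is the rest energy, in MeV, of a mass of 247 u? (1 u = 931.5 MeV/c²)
E = mc² = 2.301e5 MeV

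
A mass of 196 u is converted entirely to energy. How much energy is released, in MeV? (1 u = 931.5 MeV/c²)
E = mc² = 1.826e5 MeV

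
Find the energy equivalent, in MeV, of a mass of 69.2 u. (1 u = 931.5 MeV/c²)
E = mc² = 64460 MeV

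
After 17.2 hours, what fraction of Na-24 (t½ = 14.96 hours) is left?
N/N₀ = (1/2)^(t/t½) = 0.4507 = 45.1%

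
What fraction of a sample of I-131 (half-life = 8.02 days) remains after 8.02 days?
N/N₀ = (1/2)^(t/t½) = 0.5 = 50%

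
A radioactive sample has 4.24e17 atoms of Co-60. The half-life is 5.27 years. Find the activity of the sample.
A = λN = 5.577e16 decays/year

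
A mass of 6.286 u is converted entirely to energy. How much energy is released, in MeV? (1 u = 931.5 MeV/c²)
E = mc² = 5855 MeV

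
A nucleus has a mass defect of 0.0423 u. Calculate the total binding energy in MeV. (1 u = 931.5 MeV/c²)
B.E. = Δm × 931.5 = 39.4 MeV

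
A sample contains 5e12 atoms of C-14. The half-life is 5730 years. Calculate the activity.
A = λN = 6.048e8 decays/year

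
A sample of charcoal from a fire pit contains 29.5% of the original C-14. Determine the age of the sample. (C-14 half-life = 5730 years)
Age = t½ × log₂(1/ratio) = 10090 years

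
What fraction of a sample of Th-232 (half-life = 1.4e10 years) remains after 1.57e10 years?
N/N₀ = (1/2)^(t/t½) = 0.4596 = 46%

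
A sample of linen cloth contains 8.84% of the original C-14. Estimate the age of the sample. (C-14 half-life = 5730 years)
Age = t½ × log₂(1/ratio) = 20050 years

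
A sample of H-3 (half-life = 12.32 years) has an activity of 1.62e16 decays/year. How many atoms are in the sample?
N = A/λ = 2.879e17 atoms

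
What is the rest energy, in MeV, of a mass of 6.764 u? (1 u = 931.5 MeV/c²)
E = mc² = 6301 MeV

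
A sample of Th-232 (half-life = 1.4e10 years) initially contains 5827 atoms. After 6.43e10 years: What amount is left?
N = N₀(1/2)^(t/t½) = 241.5 atoms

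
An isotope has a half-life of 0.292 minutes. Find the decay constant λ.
λ = ln(2)/t½ = 2.374 minute⁻¹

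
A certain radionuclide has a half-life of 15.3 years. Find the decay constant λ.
λ = ln(2)/t½ = 0.0453 year⁻¹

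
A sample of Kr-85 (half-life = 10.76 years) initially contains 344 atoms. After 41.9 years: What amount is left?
N = N₀(1/2)^(t/t½) = 23.14 atoms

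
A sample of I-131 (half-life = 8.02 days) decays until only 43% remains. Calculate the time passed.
t = t½ × log₂(N₀/N) = 9.765 days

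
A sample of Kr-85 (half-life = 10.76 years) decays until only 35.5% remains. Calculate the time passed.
t = t½ × log₂(N₀/N) = 16.08 years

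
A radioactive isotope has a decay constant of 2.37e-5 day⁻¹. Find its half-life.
t½ = ln(2)/λ = 29250 days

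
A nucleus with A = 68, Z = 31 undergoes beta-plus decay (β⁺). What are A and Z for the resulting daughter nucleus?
Daughter: A = 68, Z = 30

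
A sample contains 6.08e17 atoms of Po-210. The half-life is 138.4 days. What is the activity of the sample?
A = λN = 3.045e15 decays/day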